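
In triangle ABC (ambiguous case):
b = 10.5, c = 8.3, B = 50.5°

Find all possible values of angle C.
b/sin(B) = c/sin(C)  ⇒  sin(C) = c·sin(B)/b = 8.3·sin(50.5°)/10.5
sin(50.5°) ≈ 0.771625
sin(C) ≈ 8.3·0.771625/10.5 ≈ 6.40448/10.5 ≈ 0.609951
Candidate 1: C₁ = arcsin(0.609951) ≈ 37.5859°  →  A = 180° − 50.5° − 37.5859° ≈ 91.9141° > 0, valid
Candidate 2: C₂ = 180° − C₁ ≈ 142.414°  →  A = 180° − 50.5° − 142.414° ≈ -12.9141° ≤ 0, not a valid triangle

C = 37.59° (one solution)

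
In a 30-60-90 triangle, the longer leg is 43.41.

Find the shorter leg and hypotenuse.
In a 30-60-90 triangle the sides are in ratio 1 : √3 : 2, so short leg = long leg/√3 and hypotenuse = 2·(short leg).
Short leg = 43.41/√3 ≈ 43.41/1.73205 ≈ 25.0628
Hypotenuse = 2·25.0628 ≈ 50.1256

Short leg = 25.06, Hypotenuse = 50.13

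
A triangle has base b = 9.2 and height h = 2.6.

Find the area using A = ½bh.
A = ½·b·h = ½·9.2·2.6 = ½·23.92 = 11.96

Area = 11.96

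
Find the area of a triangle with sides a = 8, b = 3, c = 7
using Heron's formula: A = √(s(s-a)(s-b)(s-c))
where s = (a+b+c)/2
s = (8 + 3 + 7)/2 = 18/2 = 9
s − a = 1, s − b = 6, s − c = 2
s(s−a)(s−b)(s−c) = 9·1·6·2 = 108
Area = √108 ≈ 10.3923

s = 9.0, Area = 10.39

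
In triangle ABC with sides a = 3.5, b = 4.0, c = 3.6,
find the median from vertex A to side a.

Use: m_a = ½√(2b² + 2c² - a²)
m_a = ½√(2·4.0² + 2·3.6² − 3.5²) = ½√(2·16 + 2·12.96 − 12.25) = ½√(32 + 25.92 − 12.25) = ½√45.67
√45.67 ≈ 6.75796, so m_a ≈ 3.37898

m_a = 3.379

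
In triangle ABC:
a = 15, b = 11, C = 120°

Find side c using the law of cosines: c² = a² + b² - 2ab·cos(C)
c² = 15² + 11² − 2·15·11·cos(120°)
cos(120°) ≈ -0.5
c² ≈ 225 + 121 − 330·(-0.5) ≈ 346 + 165 ≈ 511
c ≈ √511 ≈ 22.6053

c = 22.61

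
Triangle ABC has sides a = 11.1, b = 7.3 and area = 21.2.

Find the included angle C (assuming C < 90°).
Area = ½·a·b·sin(C)  ⇒  sin(C) = 2·Area/(a·b) = 2·21.2/(11.1·7.3) = 42.4/81.03 ≈ 0.523263
C = arcsin(0.523263) ≈ 31.5514° (taking the acute solution since C < 90°)

C = 31.55°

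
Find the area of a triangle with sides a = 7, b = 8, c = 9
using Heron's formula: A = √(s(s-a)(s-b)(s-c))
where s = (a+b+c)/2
s = (7 + 8 + 9)/2 = 24/2 = 12
s − a = 5, s − b = 4, s − c = 3
s(s−a)(s−b)(s−c) = 12·5·4·3 = 720
Area = √720 ≈ 26.8328

s = 12.0, Area = 26.83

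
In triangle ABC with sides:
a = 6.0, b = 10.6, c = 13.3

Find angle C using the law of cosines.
c² = a² + b² − 2ab·cos(C)  ⇒  cos(C) = (a² + b² − c²)/(2ab)
cos(C) = (6.0² + 10.6² − 13.3²)/(2·6.0·10.6) = (36 + 112.36 − 176.89)/127.2 = -28.53/127.2 ≈ -0.224292
C = arccos(-0.224292) ≈ 102.961°

C = 103°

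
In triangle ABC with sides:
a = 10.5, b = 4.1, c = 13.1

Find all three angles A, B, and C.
Law of cosines for each angle (a² = 110.25, b² = 16.81, c² = 171.61):
cos(A) = (b² + c² − a²)/(2bc) = (16.81 + 171.61 − 110.25)/(2·4.1·13.1) = 78.17/107.42 ≈ 0.727704  ⇒  A ≈ 43.3057°
cos(B) = (a² + c² − b²)/(2ac) = (110.25 + 171.61 − 16.81)/(2·10.5·13.1) = 265.05/275.1 ≈ 0.963468  ⇒  B ≈ 15.5348°
cos(C) = (a² + b² − c²)/(2ab) = (110.25 + 16.81 − 171.61)/(2·10.5·4.1) = -44.55/86.1 ≈ -0.517422  ⇒  C ≈ 121.159°
Check: A + B + C ≈ 180°

A = 43.31°, B = 15.53°, C = 121.2°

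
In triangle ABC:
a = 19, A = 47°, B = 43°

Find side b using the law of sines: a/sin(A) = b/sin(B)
a/sin(A) = b/sin(B)  ⇒  b = a·sin(B)/sin(A) = 19·sin(43°)/sin(47°)
sin(43°) ≈ 0.681998, sin(47°) ≈ 0.731354
b ≈ 19·0.681998/0.731354 ≈ 12.958/0.731354 ≈ 17.7178

b = 17.72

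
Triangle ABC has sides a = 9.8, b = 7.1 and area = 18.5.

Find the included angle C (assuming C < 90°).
Area = ½·a·b·sin(C)  ⇒  sin(C) = 2·Area/(a·b) = 2·18.5/(9.8·7.1) = 37/69.58 ≈ 0.531762
C = arcsin(0.531762) ≈ 32.1246° (taking the acute solution since C < 90°)

C = 32.12°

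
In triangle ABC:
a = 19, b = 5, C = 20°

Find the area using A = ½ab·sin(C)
A = ½·a·b·sin(C) = ½·19·5·sin(20°)
sin(20°) ≈ 0.34202
A ≈ ½·95·0.34202 = 47.5·0.34202 ≈ 16.246

Area = 16.25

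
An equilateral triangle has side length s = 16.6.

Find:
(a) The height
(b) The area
(a) The height splits the triangle into two 30-60-90 halves: h = s·√3/2 = 16.6·1.73205/2 ≈ 28.752/2 ≈ 14.376
(b) Area = (√3/4)·s² = (√3/4)·16.6² = (√3/4)·275.56 ≈ 0.433013·275.56 ≈ 119.321

Height = 14.38, Area = 119.3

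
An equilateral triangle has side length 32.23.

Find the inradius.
r = Area/s with s the semi-perimeter.
Area = (√3/4)·32.23² = (√3/4)·1038.7729 ≈ 0.433013·1038.7729 ≈ 449.802
s = 3·32.23/2 = 48.345
r ≈ 449.802/48.345 ≈ 9.304
(Equivalently r = side/(2√3) = 32.23/3.4641 ≈ 9.304.)

r = 9.304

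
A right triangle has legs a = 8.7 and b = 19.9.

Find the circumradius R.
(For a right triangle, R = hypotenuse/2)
Hypotenuse c = √(a² + b²) = √(75.69 + 396.01) = √471.7 ≈ 21.7187
R = c/2 ≈ 21.7187/2 ≈ 10.8593

R = 10.86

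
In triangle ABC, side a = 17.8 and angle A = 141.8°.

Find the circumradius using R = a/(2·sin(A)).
R = a/(2·sin(A)) = 17.8/(2·sin(141.8°))
sin(141.8°) ≈ 0.618408
R ≈ 17.8/(2·0.618408) = 17.8/1.23682 ≈ 14.3918

R = 14.39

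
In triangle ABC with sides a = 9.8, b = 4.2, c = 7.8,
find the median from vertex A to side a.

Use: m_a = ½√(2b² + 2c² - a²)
m_a = ½√(2·4.2² + 2·7.8² − 9.8²) = ½√(2·17.64 + 2·60.84 − 96.04) = ½√(35.28 + 121.68 − 96.04) = ½√60.92
√60.92 ≈ 7.80513, so m_a ≈ 3.90256

m_a = 3.903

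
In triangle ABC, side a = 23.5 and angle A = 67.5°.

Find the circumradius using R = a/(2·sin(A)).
R = a/(2·sin(A)) = 23.5/(2·sin(67.5°))
sin(67.5°) ≈ 0.92388
R ≈ 23.5/(2·0.92388) = 23.5/1.84776 ≈ 12.7181

R = 12.72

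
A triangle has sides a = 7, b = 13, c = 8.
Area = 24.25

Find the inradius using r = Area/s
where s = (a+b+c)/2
s = (7 + 13 + 8)/2 = 28/2 = 14
r = Area/s = 24.25/14 ≈ 1.73214

r = 1.732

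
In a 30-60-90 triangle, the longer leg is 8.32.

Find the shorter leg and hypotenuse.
In a 30-60-90 triangle the sides are in ratio 1 : √3 : 2, so short leg = long leg/√3 and hypotenuse = 2·(short leg).
Short leg = 8.32/√3 ≈ 8.32/1.73205 ≈ 4.80355
Hypotenuse = 2·4.80355 ≈ 9.60711

Short leg = 4.804, Hypotenuse = 9.607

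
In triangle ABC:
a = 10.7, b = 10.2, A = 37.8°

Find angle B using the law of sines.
a/sin(A) = b/sin(B)  ⇒  sin(B) = b·sin(A)/a = 10.2·sin(37.8°)/10.7
sin(37.8°) ≈ 0.612907
sin(B) ≈ 10.2·0.612907/10.7 ≈ 6.25165/10.7 ≈ 0.584267
B = arcsin(0.584267) ≈ 35.7512°
(Since b ≤ a we need B ≤ A, so the obtuse alternative 180° − 35.7512° ≈ 144.249° is rejected.)

B = 35.75°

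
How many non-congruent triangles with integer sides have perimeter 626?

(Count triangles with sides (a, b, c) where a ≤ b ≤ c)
Let a ≤ b ≤ c with a + b + c = 626. The only binding inequality is a + b > c, i.e. 626 − c > c, so c < 626/2; and c ≥ 626/3 since c is the largest side.
So 209 ≤ c ≤ 312. For each c, b runs from ⌈(626 − c)/2⌉ up to c (then a = 626 − b − c satisfies 1 ≤ a ≤ b automatically), giving c − ⌈(626 − c)/2⌉ + 1 choices.
Summing over c: 1 + 3 + 4 + 6 + … + 154 + 156  (104 terms, c = 209, …, 312) = 8164
Check (closed form: nearest integer to p²/48 for even p, (p+3)²/48 for odd p): 626²/48 = 391876/48 ≈ 8164.08 → 8164

8164 triangles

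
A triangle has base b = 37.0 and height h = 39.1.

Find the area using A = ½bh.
A = ½·b·h = ½·37.0·39.1 = ½·1446.7 = 723.35

Area = 723.35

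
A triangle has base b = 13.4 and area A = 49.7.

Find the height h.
A = ½·b·h  ⇒  h = 2A/b = 2·49.7/13.4 = 99.4/13.4 ≈ 7.41791

h = 7.418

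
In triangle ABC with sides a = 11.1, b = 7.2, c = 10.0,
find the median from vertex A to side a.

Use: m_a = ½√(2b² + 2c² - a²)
m_a = ½√(2·7.2² + 2·10.0² − 11.1²) = ½√(2·51.84 + 2·100 − 123.21) = ½√(103.68 + 200 − 123.21) = ½√180.47
√180.47 ≈ 13.4339, so m_a ≈ 6.71696

m_a = 6.717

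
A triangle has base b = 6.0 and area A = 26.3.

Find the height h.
A = ½·b·h  ⇒  h = 2A/b = 2·26.3/6.0 = 52.6/6.0 ≈ 8.76667

h = 8.767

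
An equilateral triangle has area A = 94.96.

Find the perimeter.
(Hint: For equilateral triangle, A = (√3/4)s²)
A = (√3/4)s²  ⇒  s² = 4A/√3 = 4·94.96/√3 = 379.84/1.73205 ≈ 219.301
s ≈ √219.301 ≈ 14.8088
Perimeter = 3s ≈ 3·14.8088 ≈ 44.4264

Perimeter = 44.43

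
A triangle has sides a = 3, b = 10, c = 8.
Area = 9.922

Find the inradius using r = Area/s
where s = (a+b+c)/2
s = (3 + 10 + 8)/2 = 21/2 = 10.5
r = Area/s = 9.922/10.5 ≈ 0.944952

r = 0.945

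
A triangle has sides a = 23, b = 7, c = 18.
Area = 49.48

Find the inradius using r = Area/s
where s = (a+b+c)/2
s = (23 + 7 + 18)/2 = 48/2 = 24
r = Area/s = 49.48/24 ≈ 2.06167

r = 2.062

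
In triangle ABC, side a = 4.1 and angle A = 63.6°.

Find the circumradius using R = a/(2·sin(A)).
R = a/(2·sin(A)) = 4.1/(2·sin(63.6°))
sin(63.6°) ≈ 0.895712
R ≈ 4.1/(2·0.895712) = 4.1/1.79142 ≈ 2.28868

R = 2.289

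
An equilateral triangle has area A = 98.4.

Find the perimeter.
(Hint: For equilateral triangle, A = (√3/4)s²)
A = (√3/4)s²  ⇒  s² = 4A/√3 = 4·98.4/√3 = 393.6/1.73205 ≈ 227.245
s ≈ √227.245 ≈ 15.0746
Perimeter = 3s ≈ 3·15.0746 ≈ 45.2239

Perimeter = 45.22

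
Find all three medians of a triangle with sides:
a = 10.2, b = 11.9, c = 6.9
Median formula: m_a = ½√(2b² + 2c² − a²) (and cyclically). a² = 104.04, b² = 141.61, c² = 47.61.
m_a = ½√(2·141.61 + 2·47.61 − 104.04) = ½√274.4 ≈ ½·16.565 ≈ 8.28251
m_b = ½√(2·104.04 + 2·47.61 − 141.61) = ½√161.69 ≈ ½·12.7157 ≈ 6.35787
m_c = ½√(2·104.04 + 2·141.61 − 47.61) = ½√443.69 ≈ ½·21.064 ≈ 10.532

m_a = 8.283, m_b = 6.358, m_c = 10.53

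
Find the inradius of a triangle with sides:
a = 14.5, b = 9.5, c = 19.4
r = Area/s where s is the semi-perimeter.
s = (14.5 + 9.5 + 19.4)/2 = 43.4/2 = 21.7
Area = √(s(s−a)(s−b)(s−c)) = √(21.7·7.2·12.2·2.3) ≈ √4384.09 ≈ 66.2125
r ≈ 66.2125/21.7 ≈ 3.05127

r = 3.051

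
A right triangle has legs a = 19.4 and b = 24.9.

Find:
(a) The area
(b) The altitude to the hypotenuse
(a) The legs are perpendicular, so Area = ½·a·b = ½·19.4·24.9 = ½·483.06 = 241.53
(b) Hypotenuse c = √(a² + b²) = √(376.36 + 620.01) = √996.37 ≈ 31.5653
    Area = ½·c·h_c  ⇒  h_c = 2·Area/c = 483.06/31.5653 ≈ 15.3035

Area = 241.53, h_c = 15.3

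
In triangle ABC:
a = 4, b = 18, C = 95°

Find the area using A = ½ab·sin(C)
A = ½·a·b·sin(C) = ½·4·18·sin(95°)
sin(95°) ≈ 0.996195
A ≈ ½·72·0.996195 = 36·0.996195 ≈ 35.863

Area = 35.86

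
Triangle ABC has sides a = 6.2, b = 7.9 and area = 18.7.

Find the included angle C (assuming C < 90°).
Area = ½·a·b·sin(C)  ⇒  sin(C) = 2·Area/(a·b) = 2·18.7/(6.2·7.9) = 37.4/48.98 ≈ 0.763577
C = arcsin(0.763577) ≈ 49.7806° (taking the acute solution since C < 90°)

C = 49.78°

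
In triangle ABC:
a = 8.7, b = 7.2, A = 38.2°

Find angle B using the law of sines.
a/sin(A) = b/sin(B)  ⇒  sin(B) = b·sin(A)/a = 7.2·sin(38.2°)/8.7
sin(38.2°) ≈ 0.618408
sin(B) ≈ 7.2·0.618408/8.7 ≈ 4.45254/8.7 ≈ 0.511786
B = arcsin(0.511786) ≈ 30.7829°
(Since b ≤ a we need B ≤ A, so the obtuse alternative 180° − 30.7829° ≈ 149.217° is rejected.)

B = 30.78°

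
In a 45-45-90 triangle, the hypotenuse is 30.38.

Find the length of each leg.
In a 45-45-90 triangle hypotenuse = leg·√2, so leg = hypotenuse/√2.
Leg = 30.38/√2 ≈ 30.38/1.41421 ≈ 21.4819

Each leg = 21.48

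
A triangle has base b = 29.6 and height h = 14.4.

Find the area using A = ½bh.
A = ½·b·h = ½·29.6·14.4 = ½·426.24 = 213.12

Area = 213.12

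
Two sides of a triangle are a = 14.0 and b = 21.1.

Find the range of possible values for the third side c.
Triangle inequality: |a − b| < c < a + b
|a − b| = |14.0 − 21.1| = 7.1
a + b = 14.0 + 21.1 = 35.1

7.1 < c < 35.1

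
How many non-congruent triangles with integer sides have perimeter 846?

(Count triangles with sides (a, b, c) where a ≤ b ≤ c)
Let a ≤ b ≤ c with a + b + c = 846. The only binding inequality is a + b > c, i.e. 846 − c > c, so c < 846/2; and c ≥ 846/3 since c is the largest side.
So 282 ≤ c ≤ 422. For each c, b runs from ⌈(846 − c)/2⌉ up to c (then a = 846 − b − c satisfies 1 ≤ a ≤ b automatically), giving c − ⌈(846 − c)/2⌉ + 1 choices.
Summing over c: 1 + 2 + 4 + 5 + … + 209 + 211  (141 terms, c = 282, …, 422) = 14911
Check (closed form: nearest integer to p²/48 for even p, (p+3)²/48 for odd p): 846²/48 = 715716/48 ≈ 14910.75 → 14911

14911 triangles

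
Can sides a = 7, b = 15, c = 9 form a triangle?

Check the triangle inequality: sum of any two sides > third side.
a + b vs c: 7 + 15 = 22 > 9  ✓
a + c vs b: 7 + 9 = 16 > 15  ✓
b + c vs a: 15 + 9 = 24 > 7  ✓

Yes, triangle inequality satisfied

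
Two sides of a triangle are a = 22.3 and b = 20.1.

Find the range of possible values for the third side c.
Triangle inequality: |a − b| < c < a + b
|a − b| = |22.3 − 20.1| = 2.2
a + b = 22.3 + 20.1 = 42.4

2.2 < c < 42.4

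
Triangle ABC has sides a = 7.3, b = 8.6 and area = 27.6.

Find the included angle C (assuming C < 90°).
Area = ½·a·b·sin(C)  ⇒  sin(C) = 2·Area/(a·b) = 2·27.6/(7.3·8.6) = 55.2/62.78 ≈ 0.879261
C = arcsin(0.879261) ≈ 61.5533° (taking the acute solution since C < 90°)

C = 61.55°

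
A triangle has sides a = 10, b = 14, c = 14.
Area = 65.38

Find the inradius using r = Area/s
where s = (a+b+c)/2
s = (10 + 14 + 14)/2 = 38/2 = 19
r = Area/s = 65.38/19 ≈ 3.44105

r = 3.441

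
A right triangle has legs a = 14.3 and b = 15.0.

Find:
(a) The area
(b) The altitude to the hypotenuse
(a) The legs are perpendicular, so Area = ½·a·b = ½·14.3·15.0 = ½·214.5 = 107.25
(b) Hypotenuse c = √(a² + b²) = √(204.49 + 225) = √429.49 ≈ 20.7241
    Area = ½·c·h_c  ⇒  h_c = 2·Area/c = 214.5/20.7241 ≈ 10.3502

Area = 107.25, h_c = 10.35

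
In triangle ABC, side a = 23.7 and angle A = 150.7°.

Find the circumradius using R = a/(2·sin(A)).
R = a/(2·sin(A)) = 23.7/(2·sin(150.7°))
sin(150.7°) ≈ 0.489382
R ≈ 23.7/(2·0.489382) = 23.7/0.978765 ≈ 24.2142

R = 24.21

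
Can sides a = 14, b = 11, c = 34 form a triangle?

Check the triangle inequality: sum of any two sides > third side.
a + b vs c: 14 + 11 = 25 ≤ 34  ✗
a + c vs b: 14 + 34 = 48 > 11  ✓
b + c vs a: 11 + 34 = 45 > 14  ✓

No: 14 + 11 = 25 is not > 34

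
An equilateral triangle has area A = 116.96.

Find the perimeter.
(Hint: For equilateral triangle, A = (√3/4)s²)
A = (√3/4)s²  ⇒  s² = 4A/√3 = 4·116.96/√3 = 467.84/1.73205 ≈ 270.108
s ≈ √270.108 ≈ 16.4349
Perimeter = 3s ≈ 3·16.4349 ≈ 49.3048

Perimeter = 49.3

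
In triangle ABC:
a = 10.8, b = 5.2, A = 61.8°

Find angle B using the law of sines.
a/sin(A) = b/sin(B)  ⇒  sin(B) = b·sin(A)/a = 5.2·sin(61.8°)/10.8
sin(61.8°) ≈ 0.881303
sin(B) ≈ 5.2·0.881303/10.8 ≈ 4.58278/10.8 ≈ 0.424331
B = arcsin(0.424331) ≈ 25.1083°
(Since b ≤ a we need B ≤ A, so the obtuse alternative 180° − 25.1083° ≈ 154.892° is rejected.)

B = 25.11°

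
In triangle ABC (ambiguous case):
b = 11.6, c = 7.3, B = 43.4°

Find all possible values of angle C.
b/sin(B) = c/sin(C)  ⇒  sin(C) = c·sin(B)/b = 7.3·sin(43.4°)/11.6
sin(43.4°) ≈ 0.687088
sin(C) ≈ 7.3·0.687088/11.6 ≈ 5.01574/11.6 ≈ 0.432391
Candidate 1: C₁ = arcsin(0.432391) ≈ 25.6194°  →  A = 180° − 43.4° − 25.6194° ≈ 110.981° > 0, valid
Candidate 2: C₂ = 180° − C₁ ≈ 154.381°  →  A = 180° − 43.4° − 154.381° ≈ -17.7806° ≤ 0, not a valid triangle

C = 25.62° (one solution)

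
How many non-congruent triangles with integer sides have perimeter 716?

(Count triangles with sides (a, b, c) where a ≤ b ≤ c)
Let a ≤ b ≤ c with a + b + c = 716. The only binding inequality is a + b > c, i.e. 716 − c > c, so c < 716/2; and c ≥ 716/3 since c is the largest side.
So 239 ≤ c ≤ 357. For each c, b runs from ⌈(716 − c)/2⌉ up to c (then a = 716 − b − c satisfies 1 ≤ a ≤ b automatically), giving c − ⌈(716 − c)/2⌉ + 1 choices.
Summing over c: 1 + 3 + 4 + 6 + … + 177 + 178  (119 terms, c = 239, …, 357) = 10680
Check (closed form: nearest integer to p²/48 for even p, (p+3)²/48 for odd p): 716²/48 = 512656/48 ≈ 10680.33 → 10680

10680 triangles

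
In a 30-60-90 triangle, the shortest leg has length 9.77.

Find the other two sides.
In a 30-60-90 triangle the sides are in ratio 1 : √3 : 2 (short leg : long leg : hypotenuse).
Long leg = 9.77·√3 ≈ 9.77·1.73205 ≈ 16.9221
Hypotenuse = 2·9.77 = 19.54

Long leg = 9.77√3 = 16.92, Hypotenuse = 19.54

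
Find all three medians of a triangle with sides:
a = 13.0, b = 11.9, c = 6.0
Median formula: m_a = ½√(2b² + 2c² − a²) (and cyclically). a² = 169, b² = 141.61, c² = 36.
m_a = ½√(2·141.61 + 2·36 − 169) = ½√186.22 ≈ ½·13.6462 ≈ 6.82312
m_b = ½√(2·169 + 2·36 − 141.61) = ½√268.39 ≈ ½·16.3826 ≈ 8.19131
m_c = ½√(2·169 + 2·141.61 − 36) = ½√585.22 ≈ ½·24.1913 ≈ 12.0957

m_a = 6.823, m_b = 8.191, m_c = 12.1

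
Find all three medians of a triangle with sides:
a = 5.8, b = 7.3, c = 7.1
Median formula: m_a = ½√(2b² + 2c² − a²) (and cyclically). a² = 33.64, b² = 53.29, c² = 50.41.
m_a = ½√(2·53.29 + 2·50.41 − 33.64) = ½√173.76 ≈ ½·13.1818 ≈ 6.5909
m_b = ½√(2·33.64 + 2·50.41 − 53.29) = ½√114.81 ≈ ½·10.7149 ≈ 5.35747
m_c = ½√(2·33.64 + 2·53.29 − 50.41) = ½√123.45 ≈ ½·11.1108 ≈ 5.5554

m_a = 6.591, m_b = 5.357, m_c = 5.555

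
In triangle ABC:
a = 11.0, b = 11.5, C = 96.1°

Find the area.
Two sides and the included angle (SAS): A = ½·a·b·sin(C) = ½·11.0·11.5·sin(96.1°)
sin(96.1°) ≈ 0.994338
A ≈ ½·126.5·0.994338 = 63.25·0.994338 ≈ 62.8919

Area = 62.89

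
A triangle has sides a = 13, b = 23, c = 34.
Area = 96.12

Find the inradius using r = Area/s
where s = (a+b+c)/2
s = (13 + 23 + 34)/2 = 70/2 = 35
r = Area/s = 96.12/35 ≈ 2.74629

r = 2.746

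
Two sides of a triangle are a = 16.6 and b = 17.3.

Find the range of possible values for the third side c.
Triangle inequality: |a − b| < c < a + b
|a − b| = |16.6 − 17.3| = 0.7
a + b = 16.6 + 17.3 = 33.9

0.7 < c < 33.9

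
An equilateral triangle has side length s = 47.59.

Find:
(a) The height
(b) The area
(a) The height splits the triangle into two 30-60-90 halves: h = s·√3/2 = 47.59·1.73205/2 ≈ 82.4283/2 ≈ 41.2141
(b) Area = (√3/4)·s² = (√3/4)·47.59² = (√3/4)·2264.8081 ≈ 0.433013·2264.8081 ≈ 980.691

Height = 41.21, Area = 980.7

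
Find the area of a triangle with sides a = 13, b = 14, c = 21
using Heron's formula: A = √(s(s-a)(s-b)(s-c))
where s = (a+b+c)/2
s = (13 + 14 + 21)/2 = 48/2 = 24
s − a = 11, s − b = 10, s − c = 3
s(s−a)(s−b)(s−c) = 24·11·10·3 = 7920
Area = √7920 ≈ 88.9944

s = 24.0, Area = 88.99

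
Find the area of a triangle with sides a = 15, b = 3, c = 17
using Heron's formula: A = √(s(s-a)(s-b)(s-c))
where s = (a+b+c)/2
s = (15 + 3 + 17)/2 = 35/2 = 17.5
s − a = 2.5, s − b = 14.5, s − c = 0.5
s(s−a)(s−b)(s−c) = 17.5·2.5·14.5·0.5 = 317.1875
Area = √317.1875 ≈ 17.8098

s = 17.5, Area = 17.81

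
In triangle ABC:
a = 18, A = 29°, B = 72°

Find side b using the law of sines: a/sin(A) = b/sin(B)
a/sin(A) = b/sin(B)  ⇒  b = a·sin(B)/sin(A) = 18·sin(72°)/sin(29°)
sin(72°) ≈ 0.951057, sin(29°) ≈ 0.48481
b ≈ 18·0.951057/0.48481 ≈ 17.119/0.48481 ≈ 35.3108

b = 35.31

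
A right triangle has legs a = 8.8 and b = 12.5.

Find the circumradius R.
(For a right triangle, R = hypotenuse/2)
Hypotenuse c = √(a² + b²) = √(77.44 + 156.25) = √233.69 ≈ 15.2869
R = c/2 ≈ 15.2869/2 ≈ 7.64346

R = 7.643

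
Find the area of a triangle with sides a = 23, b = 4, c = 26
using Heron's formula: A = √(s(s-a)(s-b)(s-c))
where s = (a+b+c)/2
s = (23 + 4 + 26)/2 = 53/2 = 26.5
s − a = 3.5, s − b = 22.5, s − c = 0.5
s(s−a)(s−b)(s−c) = 26.5·3.5·22.5·0.5 = 1043.4375
Area = √1043.4375 ≈ 32.3023

s = 26.5, Area = 32.3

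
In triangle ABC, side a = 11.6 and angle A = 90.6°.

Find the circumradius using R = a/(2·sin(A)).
R = a/(2·sin(A)) = 11.6/(2·sin(90.6°))
sin(90.6°) ≈ 0.999945
R ≈ 11.6/(2·0.999945) = 11.6/1.99989 ≈ 5.80032

R = 5.8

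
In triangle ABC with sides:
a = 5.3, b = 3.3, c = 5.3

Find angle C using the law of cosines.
c² = a² + b² − 2ab·cos(C)  ⇒  cos(C) = (a² + b² − c²)/(2ab)
cos(C) = (5.3² + 3.3² − 5.3²)/(2·5.3·3.3) = (28.09 + 10.89 − 28.09)/34.98 = 10.89/34.98 ≈ 0.311321
C = arccos(0.311321) ≈ 71.8612°

C = 71.86°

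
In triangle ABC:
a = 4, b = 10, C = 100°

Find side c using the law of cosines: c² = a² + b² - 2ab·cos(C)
c² = 4² + 10² − 2·4·10·cos(100°)
cos(100°) ≈ -0.173648
c² ≈ 16 + 100 − 80·(-0.173648) ≈ 116 + 13.8919 ≈ 129.892
c ≈ √129.892 ≈ 11.397

c = 11.4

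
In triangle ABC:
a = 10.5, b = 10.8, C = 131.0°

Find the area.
Two sides and the included angle (SAS): A = ½·a·b·sin(C) = ½·10.5·10.8·sin(131.0°)
sin(131.0°) ≈ 0.75471
A ≈ ½·113.4·0.75471 = 56.7·0.75471 ≈ 42.792

Area = 42.79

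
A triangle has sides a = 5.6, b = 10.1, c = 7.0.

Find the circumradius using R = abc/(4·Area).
First find the area with Heron's formula.
s = (5.6 + 10.1 + 7.0)/2 = 11.35
Area = √(s(s−a)(s−b)(s−c)) = √(11.35·5.75·1.25·4.35) ≈ √354.865 ≈ 18.8379
abc = 5.6·10.1·7.0 = 395.92
R = abc/(4·Area) ≈ 395.92/(4·18.8379) = 395.92/75.3514 ≈ 5.25431

R = 5.254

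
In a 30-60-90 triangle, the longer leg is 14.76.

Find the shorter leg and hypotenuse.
In a 30-60-90 triangle the sides are in ratio 1 : √3 : 2, so short leg = long leg/√3 and hypotenuse = 2·(short leg).
Short leg = 14.76/√3 ≈ 14.76/1.73205 ≈ 8.52169
Hypotenuse = 2·8.52169 ≈ 17.0434

Short leg = 8.522, Hypotenuse = 17.04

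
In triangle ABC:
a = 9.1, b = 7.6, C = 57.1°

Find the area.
Two sides and the included angle (SAS): A = ½·a·b·sin(C) = ½·9.1·7.6·sin(57.1°)
sin(57.1°) ≈ 0.83962
A ≈ ½·69.16·0.83962 = 34.58·0.83962 ≈ 29.0341

Area = 29.03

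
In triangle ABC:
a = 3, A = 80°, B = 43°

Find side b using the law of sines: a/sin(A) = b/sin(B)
a/sin(A) = b/sin(B)  ⇒  b = a·sin(B)/sin(A) = 3·sin(43°)/sin(80°)
sin(43°) ≈ 0.681998, sin(80°) ≈ 0.984808
b ≈ 3·0.681998/0.984808 ≈ 2.046/0.984808 ≈ 2.07756

b = 2.078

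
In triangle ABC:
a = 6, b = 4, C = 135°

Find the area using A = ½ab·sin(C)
A = ½·a·b·sin(C) = ½·6·4·sin(135°)
sin(135°) ≈ 0.707107
A ≈ ½·24·0.707107 = 12·0.707107 ≈ 8.48528

Area = 8.485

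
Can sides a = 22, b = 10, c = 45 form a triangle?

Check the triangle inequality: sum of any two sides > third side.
a + b vs c: 22 + 10 = 32 ≤ 45  ✗
a + c vs b: 22 + 45 = 67 > 10  ✓
b + c vs a: 10 + 45 = 55 > 22  ✓

No: 22 + 10 = 32 is not > 45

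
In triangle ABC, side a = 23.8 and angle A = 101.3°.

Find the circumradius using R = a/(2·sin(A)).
R = a/(2·sin(A)) = 23.8/(2·sin(101.3°))
sin(101.3°) ≈ 0.980615
R ≈ 23.8/(2·0.980615) = 23.8/1.96123 ≈ 12.1352

R = 12.14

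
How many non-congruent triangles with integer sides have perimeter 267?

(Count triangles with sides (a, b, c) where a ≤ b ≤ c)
Let a ≤ b ≤ c with a + b + c = 267. The only binding inequality is a + b > c, i.e. 267 − c > c, so c < 267/2; and c ≥ 267/3 since c is the largest side.
So 89 ≤ c ≤ 133. For each c, b runs from ⌈(267 − c)/2⌉ up to c (then a = 267 − b − c satisfies 1 ≤ a ≤ b automatically), giving c − ⌈(267 − c)/2⌉ + 1 choices.
Summing over c: 1 + 2 + 4 + 5 + … + 65 + 67  (45 terms, c = 89, …, 133) = 1519
Check (closed form: nearest integer to p²/48 for even p, (p+3)²/48 for odd p): (267+3)²/48 = 270²/48 = 72900/48 ≈ 1518.75 → 1519

1519 triangles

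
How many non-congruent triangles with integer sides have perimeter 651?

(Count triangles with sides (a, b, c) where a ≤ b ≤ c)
Let a ≤ b ≤ c with a + b + c = 651. The only binding inequality is a + b > c, i.e. 651 − c > c, so c < 651/2; and c ≥ 651/3 since c is the largest side.
So 217 ≤ c ≤ 325. For each c, b runs from ⌈(651 − c)/2⌉ up to c (then a = 651 − b − c satisfies 1 ≤ a ≤ b automatically), giving c − ⌈(651 − c)/2⌉ + 1 choices.
Summing over c: 1 + 2 + 4 + 5 + … + 161 + 163  (109 terms, c = 217, …, 325) = 8911
Check (closed form: nearest integer to p²/48 for even p, (p+3)²/48 for odd p): (651+3)²/48 = 654²/48 = 427716/48 ≈ 8910.75 → 8911

8911 triangles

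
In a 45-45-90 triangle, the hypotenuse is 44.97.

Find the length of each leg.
In a 45-45-90 triangle hypotenuse = leg·√2, so leg = hypotenuse/√2.
Leg = 44.97/√2 ≈ 44.97/1.41421 ≈ 31.7986

Each leg = 31.8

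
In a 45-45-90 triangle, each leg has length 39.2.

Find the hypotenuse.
In a 45-45-90 triangle the sides are in ratio 1 : 1 : √2, so hypotenuse = leg·√2.
Hypotenuse = 39.2·√2 ≈ 39.2·1.41421 ≈ 55.4372

Hypotenuse = 39.2√2 = 55.44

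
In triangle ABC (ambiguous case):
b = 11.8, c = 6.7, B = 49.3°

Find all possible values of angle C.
b/sin(B) = c/sin(C)  ⇒  sin(C) = c·sin(B)/b = 6.7·sin(49.3°)/11.8
sin(49.3°) ≈ 0.758134
sin(C) ≈ 6.7·0.758134/11.8 ≈ 5.0795/11.8 ≈ 0.430466
Candidate 1: C₁ = arcsin(0.430466) ≈ 25.4971°  →  A = 180° − 49.3° − 25.4971° ≈ 105.203° > 0, valid
Candidate 2: C₂ = 180° − C₁ ≈ 154.503°  →  A = 180° − 49.3° − 154.503° ≈ -23.8029° ≤ 0, not a valid triangle

C = 25.5° (one solution)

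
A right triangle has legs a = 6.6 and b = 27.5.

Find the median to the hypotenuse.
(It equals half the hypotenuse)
Hypotenuse c = √(a² + b²) = √(43.56 + 756.25) = √799.81 ≈ 28.2809
Median to hypotenuse = c/2 ≈ 28.2809/2 ≈ 14.1405

Median = 14.14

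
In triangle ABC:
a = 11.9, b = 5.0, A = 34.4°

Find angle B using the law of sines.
a/sin(A) = b/sin(B)  ⇒  sin(B) = b·sin(A)/a = 5.0·sin(34.4°)/11.9
sin(34.4°) ≈ 0.564967
sin(B) ≈ 5.0·0.564967/11.9 ≈ 2.82484/11.9 ≈ 0.237381
B = arcsin(0.237381) ≈ 13.732°
(Since b ≤ a we need B ≤ A, so the obtuse alternative 180° − 13.732° ≈ 166.268° is rejected.)

B = 13.73°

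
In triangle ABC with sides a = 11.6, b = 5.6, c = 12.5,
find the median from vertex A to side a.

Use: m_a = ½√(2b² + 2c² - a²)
m_a = ½√(2·5.6² + 2·12.5² − 11.6²) = ½√(2·31.36 + 2·156.25 − 134.56) = ½√(62.72 + 312.5 − 134.56) = ½√240.66
√240.66 ≈ 15.5132, so m_a ≈ 7.75661

m_a = 7.757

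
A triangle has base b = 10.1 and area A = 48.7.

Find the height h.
A = ½·b·h  ⇒  h = 2A/b = 2·48.7/10.1 = 97.4/10.1 ≈ 9.64356

h = 9.644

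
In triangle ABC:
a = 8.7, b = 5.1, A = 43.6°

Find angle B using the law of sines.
a/sin(A) = b/sin(B)  ⇒  sin(B) = b·sin(A)/a = 5.1·sin(43.6°)/8.7
sin(43.6°) ≈ 0.68962
sin(B) ≈ 5.1·0.68962/8.7 ≈ 3.51706/8.7 ≈ 0.40426
B = arcsin(0.40426) ≈ 23.8447°
(Since b ≤ a we need B ≤ A, so the obtuse alternative 180° − 23.8447° ≈ 156.155° is rejected.)

B = 23.84°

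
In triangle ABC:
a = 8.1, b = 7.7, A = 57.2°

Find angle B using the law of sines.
a/sin(A) = b/sin(B)  ⇒  sin(B) = b·sin(A)/a = 7.7·sin(57.2°)/8.1
sin(57.2°) ≈ 0.840567
sin(B) ≈ 7.7·0.840567/8.1 ≈ 6.47236/8.1 ≈ 0.799057
B = arcsin(0.799057) ≈ 53.0402°
(Since b ≤ a we need B ≤ A, so the obtuse alternative 180° − 53.0402° ≈ 126.96° is rejected.)

B = 53.04°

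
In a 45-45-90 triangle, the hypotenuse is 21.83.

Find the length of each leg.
In a 45-45-90 triangle hypotenuse = leg·√2, so leg = hypotenuse/√2.
Leg = 21.83/√2 ≈ 21.83/1.41421 ≈ 15.4361

Each leg = 15.44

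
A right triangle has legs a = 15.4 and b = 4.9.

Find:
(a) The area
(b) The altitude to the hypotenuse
(a) The legs are perpendicular, so Area = ½·a·b = ½·15.4·4.9 = ½·75.46 = 37.73
(b) Hypotenuse c = √(a² + b²) = √(237.16 + 24.01) = √261.17 ≈ 16.1608
    Area = ½·c·h_c  ⇒  h_c = 2·Area/c = 75.46/16.1608 ≈ 4.66934

Area = 37.73, h_c = 4.669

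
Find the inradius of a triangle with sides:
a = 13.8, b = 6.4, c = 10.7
r = Area/s where s is the semi-perimeter.
s = (13.8 + 6.4 + 10.7)/2 = 30.9/2 = 15.45
Area = √(s(s−a)(s−b)(s−c)) = √(15.45·1.65·9.05·4.75) ≈ √1095.86 ≈ 33.1038
r ≈ 33.1038/15.45 ≈ 2.14264

r = 2.143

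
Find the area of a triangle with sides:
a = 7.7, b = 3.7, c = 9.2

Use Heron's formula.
s = (7.7 + 3.7 + 9.2)/2 = 20.6/2 = 10.3
s − a = 2.6, s − b = 6.6, s − c = 1.1
s(s−a)(s−b)(s−c) = 10.3·2.6·6.6·1.1 ≈ 194.423
Area = √194.423 ≈ 13.9436

Area = 13.94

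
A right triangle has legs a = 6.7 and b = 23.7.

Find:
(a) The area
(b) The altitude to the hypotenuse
(a) The legs are perpendicular, so Area = ½·a·b = ½·6.7·23.7 = ½·158.79 = 79.395
(b) Hypotenuse c = √(a² + b²) = √(44.89 + 561.69) = √606.58 ≈ 24.6288
    Area = ½·c·h_c  ⇒  h_c = 2·Area/c = 158.79/24.6288 ≈ 6.44732

Area = 79.395, h_c = 6.447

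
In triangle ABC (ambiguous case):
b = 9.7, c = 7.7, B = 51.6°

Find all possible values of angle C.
b/sin(B) = c/sin(C)  ⇒  sin(C) = c·sin(B)/b = 7.7·sin(51.6°)/9.7
sin(51.6°) ≈ 0.783693
sin(C) ≈ 7.7·0.783693/9.7 ≈ 6.03444/9.7 ≈ 0.622107
Candidate 1: C₁ = arcsin(0.622107) ≈ 38.4702°  →  A = 180° − 51.6° − 38.4702° ≈ 89.9298° > 0, valid
Candidate 2: C₂ = 180° − C₁ ≈ 141.53°  →  A = 180° − 51.6° − 141.53° ≈ -13.1298° ≤ 0, not a valid triangle

C = 38.47° (one solution)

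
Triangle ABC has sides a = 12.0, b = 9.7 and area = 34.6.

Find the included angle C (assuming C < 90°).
Area = ½·a·b·sin(C)  ⇒  sin(C) = 2·Area/(a·b) = 2·34.6/(12.0·9.7) = 69.2/116.4 ≈ 0.594502
C = arcsin(0.594502) ≈ 36.4771° (taking the acute solution since C < 90°)

C = 36.48°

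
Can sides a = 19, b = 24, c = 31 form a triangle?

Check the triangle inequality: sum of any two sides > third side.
a + b vs c: 19 + 24 = 43 > 31  ✓
a + c vs b: 19 + 31 = 50 > 24  ✓
b + c vs a: 24 + 31 = 55 > 19  ✓

Yes, triangle inequality satisfied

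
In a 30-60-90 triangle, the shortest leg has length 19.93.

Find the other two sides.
In a 30-60-90 triangle the sides are in ratio 1 : √3 : 2 (short leg : long leg : hypotenuse).
Long leg = 19.93·√3 ≈ 19.93·1.73205 ≈ 34.5198
Hypotenuse = 2·19.93 = 39.86

Long leg = 19.93√3 = 34.52, Hypotenuse = 39.86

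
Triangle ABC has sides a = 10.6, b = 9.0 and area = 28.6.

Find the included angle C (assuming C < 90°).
Area = ½·a·b·sin(C)  ⇒  sin(C) = 2·Area/(a·b) = 2·28.6/(10.6·9.0) = 57.2/95.4 ≈ 0.599581
C = arcsin(0.599581) ≈ 36.8399° (taking the acute solution since C < 90°)

C = 36.84°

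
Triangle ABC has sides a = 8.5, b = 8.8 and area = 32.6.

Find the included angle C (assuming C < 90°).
Area = ½·a·b·sin(C)  ⇒  sin(C) = 2·Area/(a·b) = 2·32.6/(8.5·8.8) = 65.2/74.8 ≈ 0.871658
C = arcsin(0.871658) ≈ 60.6519° (taking the acute solution since C < 90°)

C = 60.65°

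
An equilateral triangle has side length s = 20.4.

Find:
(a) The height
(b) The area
(a) The height splits the triangle into two 30-60-90 halves: h = s·√3/2 = 20.4·1.73205/2 ≈ 35.3338/2 ≈ 17.6669
(b) Area = (√3/4)·s² = (√3/4)·20.4² = (√3/4)·416.16 ≈ 0.433013·416.16 ≈ 180.203

Height = 17.67, Area = 180.2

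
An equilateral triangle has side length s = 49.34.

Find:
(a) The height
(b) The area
(a) The height splits the triangle into two 30-60-90 halves: h = s·√3/2 = 49.34·1.73205/2 ≈ 85.4594/2 ≈ 42.7297
(b) Area = (√3/4)·s² = (√3/4)·49.34² = (√3/4)·2434.4356 ≈ 0.433013·2434.4356 ≈ 1054.14

Height = 42.73, Area = 1054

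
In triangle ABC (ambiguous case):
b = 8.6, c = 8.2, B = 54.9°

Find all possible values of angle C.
b/sin(B) = c/sin(C)  ⇒  sin(C) = c·sin(B)/b = 8.2·sin(54.9°)/8.6
sin(54.9°) ≈ 0.81815
sin(C) ≈ 8.2·0.81815/8.6 ≈ 6.70883/8.6 ≈ 0.780096
Candidate 1: C₁ = arcsin(0.780096) ≈ 51.2694°  →  A = 180° − 54.9° − 51.2694° ≈ 73.8306° > 0, valid
Candidate 2: C₂ = 180° − C₁ ≈ 128.731°  →  A = 180° − 54.9° − 128.731° ≈ -3.6306° ≤ 0, not a valid triangle

C = 51.27° (one solution)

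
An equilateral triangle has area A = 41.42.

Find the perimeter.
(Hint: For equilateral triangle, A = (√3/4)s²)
A = (√3/4)s²  ⇒  s² = 4A/√3 = 4·41.42/√3 = 165.68/1.73205 ≈ 95.6554
s ≈ √95.6554 ≈ 9.78036
Perimeter = 3s ≈ 3·9.78036 ≈ 29.3411

Perimeter = 29.34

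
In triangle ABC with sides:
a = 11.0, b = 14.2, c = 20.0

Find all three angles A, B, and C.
Law of cosines for each angle (a² = 121, b² = 201.64, c² = 400):
cos(A) = (b² + c² − a²)/(2bc) = (201.64 + 400 − 121)/(2·14.2·20.0) = 480.64/568 ≈ 0.846197  ⇒  A ≈ 32.1996°
cos(B) = (a² + c² − b²)/(2ac) = (121 + 400 − 201.64)/(2·11.0·20.0) = 319.36/440 ≈ 0.725818  ⇒  B ≈ 43.463°
cos(C) = (a² + b² − c²)/(2ab) = (121 + 201.64 − 400)/(2·11.0·14.2) = -77.36/312.4 ≈ -0.247631  ⇒  C ≈ 104.337°
Check: A + B + C ≈ 180°

A = 32.2°, B = 43.46°, C = 104.3°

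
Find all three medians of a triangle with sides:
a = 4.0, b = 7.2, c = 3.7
Median formula: m_a = ½√(2b² + 2c² − a²) (and cyclically). a² = 16, b² = 51.84, c² = 13.69.
m_a = ½√(2·51.84 + 2·13.69 − 16) = ½√115.06 ≈ ½·10.7266 ≈ 5.3633
m_b = ½√(2·16 + 2·13.69 − 51.84) = ½√7.54 ≈ ½·2.74591 ≈ 1.37295
m_c = ½√(2·16 + 2·51.84 − 13.69) = ½√121.99 ≈ ½·11.0449 ≈ 5.52245

m_a = 5.363, m_b = 1.373, m_c = 5.522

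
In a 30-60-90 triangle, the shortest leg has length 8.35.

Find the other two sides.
In a 30-60-90 triangle the sides are in ratio 1 : √3 : 2 (short leg : long leg : hypotenuse).
Long leg = 8.35·√3 ≈ 8.35·1.73205 ≈ 14.4626
Hypotenuse = 2·8.35 = 16.7

Long leg = 8.35√3 = 14.46, Hypotenuse = 16.7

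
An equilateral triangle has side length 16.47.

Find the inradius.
r = Area/s with s the semi-perimeter.
Area = (√3/4)·16.47² = (√3/4)·271.2609 ≈ 0.433013·271.2609 ≈ 117.459
s = 3·16.47/2 = 24.705
r ≈ 117.459/24.705 ≈ 4.75448
(Equivalently r = side/(2√3) = 16.47/3.4641 ≈ 4.75448.)

r = 4.754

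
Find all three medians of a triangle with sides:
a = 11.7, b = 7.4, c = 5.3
Median formula: m_a = ½√(2b² + 2c² − a²) (and cyclically). a² = 136.89, b² = 54.76, c² = 28.09.
m_a = ½√(2·54.76 + 2·28.09 − 136.89) = ½√28.81 ≈ ½·5.36749 ≈ 2.68375
m_b = ½√(2·136.89 + 2·28.09 − 54.76) = ½√275.2 ≈ ½·16.5892 ≈ 8.29458
m_c = ½√(2·136.89 + 2·54.76 − 28.09) = ½√355.21 ≈ ½·18.847 ≈ 9.42351

m_a = 2.684, m_b = 8.295, m_c = 9.424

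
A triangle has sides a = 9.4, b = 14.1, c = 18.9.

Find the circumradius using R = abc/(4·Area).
First find the area with Heron's formula.
s = (9.4 + 14.1 + 18.9)/2 = 21.2
Area = √(s(s−a)(s−b)(s−c)) = √(21.2·11.8·7.1·2.3) ≈ √4085.11 ≈ 63.9149
abc = 9.4·14.1·18.9 = 2505.006
R = abc/(4·Area) ≈ 2505.006/(4·63.9149) = 2505.006/255.66 ≈ 9.79821

R = 9.798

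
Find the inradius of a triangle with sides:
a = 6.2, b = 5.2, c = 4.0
r = Area/s where s is the semi-perimeter.
s = (6.2 + 5.2 + 4.0)/2 = 15.4/2 = 7.7
Area = √(s(s−a)(s−b)(s−c)) = √(7.7·1.5·2.5·3.7) ≈ √106.838 ≈ 10.3362
r ≈ 10.3362/7.7 ≈ 1.34237

r = 1.342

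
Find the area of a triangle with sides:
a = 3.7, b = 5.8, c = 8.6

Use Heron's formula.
s = (3.7 + 5.8 + 8.6)/2 = 18.1/2 = 9.05
s − a = 5.35, s − b = 3.25, s − c = 0.45
s(s−a)(s−b)(s−c) = 9.05·5.35·3.25·0.45 ≈ 70.8106
Area = √70.8106 ≈ 8.4149

Area = 8.415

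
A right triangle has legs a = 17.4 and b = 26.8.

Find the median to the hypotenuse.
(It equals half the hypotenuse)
Hypotenuse c = √(a² + b²) = √(302.76 + 718.24) = √1021 ≈ 31.9531
Median to hypotenuse = c/2 ≈ 31.9531/2 ≈ 15.9765

Median = 15.98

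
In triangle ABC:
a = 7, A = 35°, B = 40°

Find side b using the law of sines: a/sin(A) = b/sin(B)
a/sin(A) = b/sin(B)  ⇒  b = a·sin(B)/sin(A) = 7·sin(40°)/sin(35°)
sin(40°) ≈ 0.642788, sin(35°) ≈ 0.573576
b ≈ 7·0.642788/0.573576 ≈ 4.49951/0.573576 ≈ 7.84466

b = 7.845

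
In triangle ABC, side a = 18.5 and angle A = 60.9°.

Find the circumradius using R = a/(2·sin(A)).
R = a/(2·sin(A)) = 18.5/(2·sin(60.9°))
sin(60.9°) ≈ 0.873772
R ≈ 18.5/(2·0.873772) = 18.5/1.74754 ≈ 10.5863

R = 10.59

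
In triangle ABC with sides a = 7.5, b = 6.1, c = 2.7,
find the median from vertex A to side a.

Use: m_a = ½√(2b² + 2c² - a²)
m_a = ½√(2·6.1² + 2·2.7² − 7.5²) = ½√(2·37.21 + 2·7.29 − 56.25) = ½√(74.42 + 14.58 − 56.25) = ½√32.75
√32.75 ≈ 5.72276, so m_a ≈ 2.86138

m_a = 2.861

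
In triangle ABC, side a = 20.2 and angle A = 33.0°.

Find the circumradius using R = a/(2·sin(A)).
R = a/(2·sin(A)) = 20.2/(2·sin(33.0°))
sin(33.0°) ≈ 0.544639
R ≈ 20.2/(2·0.544639) = 20.2/1.08928 ≈ 18.5444

R = 18.54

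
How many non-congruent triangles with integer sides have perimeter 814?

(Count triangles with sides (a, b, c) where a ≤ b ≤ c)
Let a ≤ b ≤ c with a + b + c = 814. The only binding inequality is a + b > c, i.e. 814 − c > c, so c < 814/2; and c ≥ 814/3 since c is the largest side.
So 272 ≤ c ≤ 406. For each c, b runs from ⌈(814 − c)/2⌉ up to c (then a = 814 − b − c satisfies 1 ≤ a ≤ b automatically), giving c − ⌈(814 − c)/2⌉ + 1 choices.
Summing over c: 2 + 3 + 5 + 6 + … + 201 + 203  (135 terms, c = 272, …, 406) = 13804
Check (closed form: nearest integer to p²/48 for even p, (p+3)²/48 for odd p): 814²/48 = 662596/48 ≈ 13804.08 → 13804

13804 triangles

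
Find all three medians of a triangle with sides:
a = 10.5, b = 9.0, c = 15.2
Median formula: m_a = ½√(2b² + 2c² − a²) (and cyclically). a² = 110.25, b² = 81, c² = 231.04.
m_a = ½√(2·81 + 2·231.04 − 110.25) = ½√513.83 ≈ ½·22.6678 ≈ 11.3339
m_b = ½√(2·110.25 + 2·231.04 − 81) = ½√601.58 ≈ ½·24.5271 ≈ 12.2636
m_c = ½√(2·110.25 + 2·81 − 231.04) = ½√151.46 ≈ ½·12.3069 ≈ 6.15345

m_a = 11.33, m_b = 12.26, m_c = 6.153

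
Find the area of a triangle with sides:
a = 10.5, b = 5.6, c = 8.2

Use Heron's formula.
s = (10.5 + 5.6 + 8.2)/2 = 24.3/2 = 12.15
s − a = 1.65, s − b = 6.55, s − c = 3.95
s(s−a)(s−b)(s−c) = 12.15·1.65·6.55·3.95 ≈ 518.679
Area = √518.679 ≈ 22.7745

Area = 22.77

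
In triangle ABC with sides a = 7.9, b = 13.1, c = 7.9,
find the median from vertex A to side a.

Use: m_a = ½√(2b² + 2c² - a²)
m_a = ½√(2·13.1² + 2·7.9² − 7.9²) = ½√(2·171.61 + 2·62.41 − 62.41) = ½√(343.22 + 124.82 − 62.41) = ½√405.63
√405.63 ≈ 20.1403, so m_a ≈ 10.0701

m_a = 10.07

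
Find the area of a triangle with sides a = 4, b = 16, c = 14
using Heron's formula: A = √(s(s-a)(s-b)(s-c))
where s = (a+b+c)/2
s = (4 + 16 + 14)/2 = 34/2 = 17
s − a = 13, s − b = 1, s − c = 3
s(s−a)(s−b)(s−c) = 17·13·1·3 = 663
Area = √663 ≈ 25.7488

s = 17.0, Area = 25.75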